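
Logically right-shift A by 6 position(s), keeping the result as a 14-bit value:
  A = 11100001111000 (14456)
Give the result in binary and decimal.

Logical shift right by 6: drop the bottom 6 bit(s), prepend 6 zero(s) on the left.
  11100001111000  ->  keep [11100001], discard [111000], prepend 000000
= 00000011100001

Answer: 00000011100001 (225)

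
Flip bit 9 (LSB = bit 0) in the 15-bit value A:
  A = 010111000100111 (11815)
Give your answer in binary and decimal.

Mask = 1 << 9 = 000001000000000
Bit 9 of A is 1; XOR with the mask flips it to 0.
  010111000100111
^ 000001000000000
-----------------
  010110000100111

Answer: 010110000100111 (11303)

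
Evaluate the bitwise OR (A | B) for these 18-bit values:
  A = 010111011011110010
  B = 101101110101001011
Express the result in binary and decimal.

Apply | to each column (1 where either bit is 1):
  010111011011110010
| 101101110101001011
--------------------
  111111111111111011

Answer: 111111111111111011 (262139)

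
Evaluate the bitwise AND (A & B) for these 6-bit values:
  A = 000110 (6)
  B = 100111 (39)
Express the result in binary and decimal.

Apply & to each column (1 only where both bits are 1):
  000110
& 100111
--------
  000110

Answer: 000110 (6)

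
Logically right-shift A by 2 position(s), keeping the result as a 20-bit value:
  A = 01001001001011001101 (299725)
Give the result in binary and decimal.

Logical shift right by 2: drop the bottom 2 bit(s), prepend 2 zero(s) on the left.
  01001001001011001101  ->  keep [010010010010110011], discard [01], prepend 00
= 00010010010010110011

Answer: 00010010010010110011 (74931)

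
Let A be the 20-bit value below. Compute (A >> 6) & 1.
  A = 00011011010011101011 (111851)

Bit 6 is the 7th from the right.
  00011011010011101011
               ^
That bit is 1.

Answer: 1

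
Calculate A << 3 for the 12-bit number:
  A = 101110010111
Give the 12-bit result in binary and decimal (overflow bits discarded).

Shift left by 3: drop the top 3 bit(s), append 3 zero(s) on the right.
  101110010111  ->  discard [101], keep [110010111], append 000
= 110010111000

Answer: 110010111000 (3256)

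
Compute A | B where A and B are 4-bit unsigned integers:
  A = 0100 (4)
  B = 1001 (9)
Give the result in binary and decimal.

Apply | to each column (1 where either bit is 1):
  0100
| 1001
------
  1101

Answer: 1101 (13)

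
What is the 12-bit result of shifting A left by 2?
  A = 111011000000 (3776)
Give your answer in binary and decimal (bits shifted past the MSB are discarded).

Shift left by 2: drop the top 2 bit(s), append 2 zero(s) on the right.
  111011000000  ->  discard [11], keep [1011000000], append 00
= 101100000000

Answer: 101100000000 (2816)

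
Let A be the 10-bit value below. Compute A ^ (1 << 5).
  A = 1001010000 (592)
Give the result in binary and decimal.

Mask = 1 << 5 = 0000100000
Bit 5 of A is 0; XOR with the mask flips it to 1.
  1001010000
^ 0000100000
------------
  1001110000

Answer: 1001110000 (624)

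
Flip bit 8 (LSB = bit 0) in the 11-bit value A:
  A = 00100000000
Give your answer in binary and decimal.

Mask = 1 << 8 = 00100000000
Bit 8 of A is 1; XOR with the mask flips it to 0.
  00100000000
^ 00100000000
-------------
  00000000000

Answer: 00000000000 (0)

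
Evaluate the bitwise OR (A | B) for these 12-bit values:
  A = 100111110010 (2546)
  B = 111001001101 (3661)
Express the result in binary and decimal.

Apply | to each column (1 where either bit is 1):
  100111110010
| 111001001101
--------------
  111111111111

Answer: 111111111111 (4095)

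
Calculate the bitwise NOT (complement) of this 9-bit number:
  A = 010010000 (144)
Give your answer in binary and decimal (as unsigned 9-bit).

Flip each bit (0->1, 1->0):
  010010000
  101101111

Answer: 101101111 (367)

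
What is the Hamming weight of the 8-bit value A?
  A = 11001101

11001101
1-bits at positions (from bit 0 = LSB): 0, 2, 3, 6, 7
Count = 5

Answer: 5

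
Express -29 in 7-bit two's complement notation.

1. Binary of +29:  0011101
2. Invert bits:     1100010
3. Add 1:           1100011

Answer: 1100011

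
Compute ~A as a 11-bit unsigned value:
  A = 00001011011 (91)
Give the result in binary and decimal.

Flip each bit (0->1, 1->0):
  00001011011
  11110100100

Answer: 11110100100 (1956)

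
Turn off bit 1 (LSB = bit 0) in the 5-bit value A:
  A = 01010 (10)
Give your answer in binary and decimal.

Mask = ~(1 << 1) = 11101
Bit 1 of A is 1, so AND-ing with the mask clears it to 0.
  01010
& 11101
-------
  01000

Answer: 01000 (8)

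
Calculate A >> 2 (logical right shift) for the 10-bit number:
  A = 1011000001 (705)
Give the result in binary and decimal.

Logical shift right by 2: drop the bottom 2 bit(s), prepend 2 zero(s) on the left.
  1011000001  ->  keep [10110000], discard [01], prepend 00
= 0010110000

Answer: 0010110000 (176)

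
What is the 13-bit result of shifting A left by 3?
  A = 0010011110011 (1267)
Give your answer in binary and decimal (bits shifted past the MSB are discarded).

Shift left by 3: drop the top 3 bit(s), append 3 zero(s) on the right.
  0010011110011  ->  discard [001], keep [0011110011], append 000
= 0011110011000

Answer: 0011110011000 (1944)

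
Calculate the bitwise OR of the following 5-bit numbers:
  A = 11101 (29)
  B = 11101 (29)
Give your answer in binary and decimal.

Apply | to each column (1 where either bit is 1):
  11101
| 11101
-------
  11101

Answer: 11101 (29)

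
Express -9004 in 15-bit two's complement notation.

1. Binary of +9004:  010001100101100
2. Invert bits:     101110011010011
3. Add 1:           101110011010100

Answer: 101110011010100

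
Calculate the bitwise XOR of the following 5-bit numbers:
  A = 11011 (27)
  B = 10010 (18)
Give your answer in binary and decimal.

Apply ^ to each column (1 where bits differ):
  11011
^ 10010
-------
  01001

Answer: 01001 (9)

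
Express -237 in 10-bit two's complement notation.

1. Binary of +237:  0011101101
2. Invert bits:     1100010010
3. Add 1:           1100010011

Answer: 1100010011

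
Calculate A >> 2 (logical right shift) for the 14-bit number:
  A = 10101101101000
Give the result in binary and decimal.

Logical shift right by 2: drop the bottom 2 bit(s), prepend 2 zero(s) on the left.
  10101101101000  ->  keep [101011011010], discard [00], prepend 00
= 00101011011010

Answer: 00101011011010 (2778)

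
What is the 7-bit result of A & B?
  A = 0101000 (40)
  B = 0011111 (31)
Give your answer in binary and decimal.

Apply & to each column (1 only where both bits are 1):
  0101000
& 0011111
---------
  0001000

Answer: 0001000 (8)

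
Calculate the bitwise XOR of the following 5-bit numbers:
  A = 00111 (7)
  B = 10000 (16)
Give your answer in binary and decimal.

Apply ^ to each column (1 where bits differ):
  00111
^ 10000
-------
  10111

Answer: 10111 (23)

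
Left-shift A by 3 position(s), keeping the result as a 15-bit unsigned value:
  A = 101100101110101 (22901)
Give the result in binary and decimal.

Shift left by 3: drop the top 3 bit(s), append 3 zero(s) on the right.
  101100101110101  ->  discard [101], keep [100101110101], append 000
= 100101110101000

Answer: 100101110101000 (19368)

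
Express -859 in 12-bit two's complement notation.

1. Binary of +859:  001101011011
2. Invert bits:     110010100100
3. Add 1:           110010100101

Answer: 110010100101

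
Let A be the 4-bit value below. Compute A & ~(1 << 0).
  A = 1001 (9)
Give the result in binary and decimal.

Mask = ~(1 << 0) = 1110
Bit 0 of A is 1, so AND-ing with the mask clears it to 0.
  1001
& 1110
------
  1000

Answer: 1000 (8)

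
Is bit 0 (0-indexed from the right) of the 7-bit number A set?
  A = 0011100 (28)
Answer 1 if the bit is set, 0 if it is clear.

Bit 0 is the 1st from the right.
  0011100
        ^
That bit is 0.

Answer: 0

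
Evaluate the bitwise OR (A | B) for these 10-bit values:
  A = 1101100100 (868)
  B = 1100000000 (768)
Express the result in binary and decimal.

Apply | to each column (1 where either bit is 1):
  1101100100
| 1100000000
------------
  1101100100

Answer: 1101100100 (868)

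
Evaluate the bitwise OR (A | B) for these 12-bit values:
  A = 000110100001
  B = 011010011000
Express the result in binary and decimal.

Apply | to each column (1 where either bit is 1):
  000110100001
| 011010011000
--------------
  011110111001

Answer: 011110111001 (1977)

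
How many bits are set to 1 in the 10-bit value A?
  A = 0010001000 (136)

0010001000
1-bits at positions (from bit 0 = LSB): 3, 7
Count = 2

Answer: 2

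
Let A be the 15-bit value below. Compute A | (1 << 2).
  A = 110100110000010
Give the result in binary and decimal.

Mask = 1 << 2 = 000000000000100
Bit 2 of A is 0, so OR-ing with the mask flips it to 1.
  110100110000010
| 000000000000100
-----------------
  110100110000110

Answer: 110100110000110 (27014)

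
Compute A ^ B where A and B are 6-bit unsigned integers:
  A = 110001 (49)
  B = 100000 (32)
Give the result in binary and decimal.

Apply ^ to each column (1 where bits differ):
  110001
^ 100000
--------
  010001

Answer: 010001 (17)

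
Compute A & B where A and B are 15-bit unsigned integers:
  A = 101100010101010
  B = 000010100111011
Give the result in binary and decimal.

Apply & to each column (1 only where both bits are 1):
  101100010101010
& 000010100111011
-----------------
  000000000101010

Answer: 000000000101010 (42)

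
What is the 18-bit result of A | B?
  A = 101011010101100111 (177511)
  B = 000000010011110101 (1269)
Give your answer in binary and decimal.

Apply | to each column (1 where either bit is 1):
  101011010101100111
| 000000010011110101
--------------------
  101011010111110111

Answer: 101011010111110111 (177655)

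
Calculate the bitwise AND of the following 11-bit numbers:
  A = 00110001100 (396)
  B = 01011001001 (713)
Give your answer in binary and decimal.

Apply & to each column (1 only where both bits are 1):
  00110001100
& 01011001001
-------------
  00010001000

Answer: 00010001000 (136)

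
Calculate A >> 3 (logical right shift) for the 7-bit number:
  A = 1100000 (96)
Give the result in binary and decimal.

Logical shift right by 3: drop the bottom 3 bit(s), prepend 3 zero(s) on the left.
  1100000  ->  keep [1100], discard [000], prepend 000
= 0001100

Answer: 0001100 (12)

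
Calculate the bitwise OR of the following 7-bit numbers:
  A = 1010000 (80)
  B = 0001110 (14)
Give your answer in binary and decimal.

Apply | to each column (1 where either bit is 1):
  1010000
| 0001110
---------
  1011110

Answer: 1011110 (94)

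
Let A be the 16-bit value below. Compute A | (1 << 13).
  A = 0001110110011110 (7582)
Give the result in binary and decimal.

Mask = 1 << 13 = 0010000000000000
Bit 13 of A is 0, so OR-ing with the mask flips it to 1.
  0001110110011110
| 0010000000000000
------------------
  0011110110011110

Answer: 0011110110011110 (15774)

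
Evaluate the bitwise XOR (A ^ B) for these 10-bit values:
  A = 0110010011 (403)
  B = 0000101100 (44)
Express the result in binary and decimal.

Apply ^ to each column (1 where bits differ):
  0110010011
^ 0000101100
------------
  0110111111

Answer: 0110111111 (447)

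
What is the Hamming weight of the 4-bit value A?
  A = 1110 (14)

1110
1-bits at positions (from bit 0 = LSB): 1, 2, 3
Count = 3

Answer: 3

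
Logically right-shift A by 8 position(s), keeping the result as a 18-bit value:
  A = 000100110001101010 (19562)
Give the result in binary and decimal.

Logical shift right by 8: drop the bottom 8 bit(s), prepend 8 zero(s) on the left.
  000100110001101010  ->  keep [0001001100], discard [01101010], prepend 00000000
= 000000000001001100

Answer: 000000000001001100 (76)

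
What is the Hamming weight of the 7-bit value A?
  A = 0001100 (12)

0001100
1-bits at positions (from bit 0 = LSB): 2, 3
Count = 2

Answer: 2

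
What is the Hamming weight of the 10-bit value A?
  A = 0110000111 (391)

0110000111
1-bits at positions (from bit 0 = LSB): 0, 1, 2, 7, 8
Count = 5

Answer: 5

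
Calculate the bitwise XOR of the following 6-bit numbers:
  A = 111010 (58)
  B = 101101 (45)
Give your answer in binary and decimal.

Apply ^ to each column (1 where bits differ):
  111010
^ 101101
--------
  010111

Answer: 010111 (23)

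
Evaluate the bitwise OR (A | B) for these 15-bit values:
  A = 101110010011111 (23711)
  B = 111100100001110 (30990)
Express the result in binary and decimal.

Apply | to each column (1 where either bit is 1):
  101110010011111
| 111100100001110
-----------------
  111110110011111

Answer: 111110110011111 (32159)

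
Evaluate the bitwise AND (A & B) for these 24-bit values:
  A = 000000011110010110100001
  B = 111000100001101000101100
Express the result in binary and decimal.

Apply & to each column (1 only where both bits are 1):
  000000011110010110100001
& 111000100001101000101100
--------------------------
  000000000000000000100000

Answer: 000000000000000000100000 (32)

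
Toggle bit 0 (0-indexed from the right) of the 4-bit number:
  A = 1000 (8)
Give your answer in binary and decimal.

Mask = 1 << 0 = 0001
Bit 0 of A is 0; XOR with the mask flips it to 1.
  1000
^ 0001
------
  1001

Answer: 1001 (9)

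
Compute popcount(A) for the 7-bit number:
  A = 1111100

1111100
1-bits at positions (from bit 0 = LSB): 2, 3, 4, 5, 6
Count = 5

Answer: 5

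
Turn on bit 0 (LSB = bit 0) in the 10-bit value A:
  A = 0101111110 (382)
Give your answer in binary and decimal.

Mask = 1 << 0 = 0000000001
Bit 0 of A is 0, so OR-ing with the mask flips it to 1.
  0101111110
| 0000000001
------------
  0101111111

Answer: 0101111111 (383)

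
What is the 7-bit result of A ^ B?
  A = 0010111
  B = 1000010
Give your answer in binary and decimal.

Apply ^ to each column (1 where bits differ):
  0010111
^ 1000010
---------
  1010101

Answer: 1010101 (85)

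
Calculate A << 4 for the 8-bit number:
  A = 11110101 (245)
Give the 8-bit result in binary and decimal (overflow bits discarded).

Shift left by 4: drop the top 4 bit(s), append 4 zero(s) on the right.
  11110101  ->  discard [1111], keep [0101], append 0000
= 01010000

Answer: 01010000 (80)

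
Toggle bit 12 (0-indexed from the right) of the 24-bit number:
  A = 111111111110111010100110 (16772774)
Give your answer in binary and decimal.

Mask = 1 << 12 = 000000000001000000000000
Bit 12 of A is 0; XOR with the mask flips it to 1.
  111111111110111010100110
^ 000000000001000000000000
--------------------------
  111111111111111010100110

Answer: 111111111111111010100110 (16776870)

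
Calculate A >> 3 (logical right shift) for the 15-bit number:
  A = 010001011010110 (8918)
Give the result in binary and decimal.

Logical shift right by 3: drop the bottom 3 bit(s), prepend 3 zero(s) on the left.
  010001011010110  ->  keep [010001011010], discard [110], prepend 000
= 000010001011010

Answer: 000010001011010 (1114)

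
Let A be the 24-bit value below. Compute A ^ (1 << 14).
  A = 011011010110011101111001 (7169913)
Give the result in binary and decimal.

Mask = 1 << 14 = 000000000100000000000000
Bit 14 of A is 1; XOR with the mask flips it to 0.
  011011010110011101111001
^ 000000000100000000000000
--------------------------
  011011010010011101111001

Answer: 011011010010011101111001 (7153529)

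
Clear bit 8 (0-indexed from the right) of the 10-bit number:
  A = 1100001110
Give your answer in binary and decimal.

Mask = ~(1 << 8) = 1011111111
Bit 8 of A is 1, so AND-ing with the mask clears it to 0.
  1100001110
& 1011111111
------------
  1000001110

Answer: 1000001110 (526)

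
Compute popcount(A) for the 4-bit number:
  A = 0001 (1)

0001
1-bits at positions (from bit 0 = LSB): 0
Count = 1

Answer: 1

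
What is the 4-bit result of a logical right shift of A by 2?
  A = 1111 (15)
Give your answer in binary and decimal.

Logical shift right by 2: drop the bottom 2 bit(s), prepend 2 zero(s) on the left.
  1111  ->  keep [11], discard [11], prepend 00
= 0011

Answer: 0011 (3)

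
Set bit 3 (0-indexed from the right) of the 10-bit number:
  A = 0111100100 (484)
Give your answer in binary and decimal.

Mask = 1 << 3 = 0000001000
Bit 3 of A is 0, so OR-ing with the mask flips it to 1.
  0111100100
| 0000001000
------------
  0111101100

Answer: 0111101100 (492)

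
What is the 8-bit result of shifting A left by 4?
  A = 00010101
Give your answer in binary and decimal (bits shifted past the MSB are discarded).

Shift left by 4: drop the top 4 bit(s), append 4 zero(s) on the right.
  00010101  ->  discard [0001], keep [0101], append 0000
= 01010000

Answer: 01010000 (80)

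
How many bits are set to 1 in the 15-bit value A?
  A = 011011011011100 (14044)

011011011011100
1-bits at positions (from bit 0 = LSB): 2, 3, 4, 6, 7, 9, 10, 12, 13
Count = 9

Answer: 9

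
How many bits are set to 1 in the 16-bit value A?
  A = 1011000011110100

1011000011110100
1-bits at positions (from bit 0 = LSB): 2, 4, 5, 6, 7, 12, 13, 15
Count = 8

Answer: 8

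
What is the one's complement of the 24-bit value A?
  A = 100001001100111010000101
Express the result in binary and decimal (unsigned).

Flip each bit (0->1, 1->0):
  100001001100111010000101
  011110110011000101111010

Answer: 011110110011000101111010 (8073594)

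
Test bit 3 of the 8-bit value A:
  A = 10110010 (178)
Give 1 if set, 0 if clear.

Bit 3 is the 4th from the right.
  10110010
      ^
That bit is 0.

Answer: 0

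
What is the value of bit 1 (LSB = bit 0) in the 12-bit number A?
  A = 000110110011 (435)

Bit 1 is the 2nd from the right.
  000110110011
            ^
That bit is 1.

Answer: 1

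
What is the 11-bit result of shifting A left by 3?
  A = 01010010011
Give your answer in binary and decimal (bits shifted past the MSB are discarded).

Shift left by 3: drop the top 3 bit(s), append 3 zero(s) on the right.
  01010010011  ->  discard [010], keep [10010011], append 000
= 10010011000

Answer: 10010011000 (1176)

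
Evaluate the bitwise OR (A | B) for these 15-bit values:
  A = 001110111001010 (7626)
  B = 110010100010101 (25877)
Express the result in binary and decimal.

Apply | to each column (1 where either bit is 1):
  001110111001010
| 110010100010101
-----------------
  111110111011111

Answer: 111110111011111 (32223)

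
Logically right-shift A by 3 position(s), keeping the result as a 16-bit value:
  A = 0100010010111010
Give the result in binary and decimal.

Logical shift right by 3: drop the bottom 3 bit(s), prepend 3 zero(s) on the left.
  0100010010111010  ->  keep [0100010010111], discard [010], prepend 000
= 0000100010010111

Answer: 0000100010010111 (2199)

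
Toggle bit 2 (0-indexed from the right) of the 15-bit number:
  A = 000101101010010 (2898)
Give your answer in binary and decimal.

Mask = 1 << 2 = 000000000000100
Bit 2 of A is 0; XOR with the mask flips it to 1.
  000101101010010
^ 000000000000100
-----------------
  000101101010110

Answer: 000101101010110 (2902)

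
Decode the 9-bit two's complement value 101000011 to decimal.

MSB is 1, so the value is negative. Find the magnitude:
1. Invert bits:  010111100
2. Add 1:        010111101  = 189
3. Apply sign:   -189

Answer: -189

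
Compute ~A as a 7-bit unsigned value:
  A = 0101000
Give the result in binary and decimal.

Flip each bit (0->1, 1->0):
  0101000
  1010111

Answer: 1010111 (87)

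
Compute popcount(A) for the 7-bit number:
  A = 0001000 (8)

0001000
1-bits at positions (from bit 0 = LSB): 3
Count = 1

Answer: 1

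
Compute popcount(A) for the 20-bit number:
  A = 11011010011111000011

11011010011111000011
1-bits at positions (from bit 0 = LSB): 0, 1, 6, 7, 8, 9, 10, 13, 15, 16, 18, 19
Count = 12

Answer: 12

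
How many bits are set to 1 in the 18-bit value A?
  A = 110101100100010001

110101100100010001
1-bits at positions (from bit 0 = LSB): 0, 4, 8, 11, 12, 14, 16, 17
Count = 8

Answer: 8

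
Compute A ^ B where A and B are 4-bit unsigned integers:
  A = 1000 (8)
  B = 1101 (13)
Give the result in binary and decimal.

Apply ^ to each column (1 where bits differ):
  1000
^ 1101
------
  0101

Answer: 0101 (5)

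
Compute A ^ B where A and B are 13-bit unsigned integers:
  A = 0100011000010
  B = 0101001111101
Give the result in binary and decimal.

Apply ^ to each column (1 where bits differ):
  0100011000010
^ 0101001111101
---------------
  0001010111111

Answer: 0001010111111 (703)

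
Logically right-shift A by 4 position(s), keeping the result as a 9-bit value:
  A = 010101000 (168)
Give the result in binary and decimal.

Logical shift right by 4: drop the bottom 4 bit(s), prepend 4 zero(s) on the left.
  010101000  ->  keep [01010], discard [1000], prepend 0000
= 000001010

Answer: 000001010 (10)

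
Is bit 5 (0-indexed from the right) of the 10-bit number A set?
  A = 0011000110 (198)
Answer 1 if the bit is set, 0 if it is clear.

Bit 5 is the 6th from the right.
  0011000110
      ^
That bit is 0.

Answer: 0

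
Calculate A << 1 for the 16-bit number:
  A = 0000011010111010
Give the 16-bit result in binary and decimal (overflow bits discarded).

Shift left by 1: drop the top 1 bit(s), append 1 zero(s) on the right.
  0000011010111010  ->  discard [0], keep [000011010111010], append 0
= 0000110101110100

Answer: 0000110101110100 (3444)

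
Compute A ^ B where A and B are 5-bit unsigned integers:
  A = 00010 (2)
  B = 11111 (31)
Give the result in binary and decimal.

Apply ^ to each column (1 where bits differ):
  00010
^ 11111
-------
  11101

Answer: 11101 (29)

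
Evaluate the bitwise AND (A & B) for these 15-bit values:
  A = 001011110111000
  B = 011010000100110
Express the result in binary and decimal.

Apply & to each column (1 only where both bits are 1):
  001011110111000
& 011010000100110
-----------------
  001010000100000

Answer: 001010000100000 (5152)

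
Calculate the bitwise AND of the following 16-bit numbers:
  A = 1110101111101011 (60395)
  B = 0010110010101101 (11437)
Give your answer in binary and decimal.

Apply & to each column (1 only where both bits are 1):
  1110101111101011
& 0010110010101101
------------------
  0010100010101001

Answer: 0010100010101001 (10409)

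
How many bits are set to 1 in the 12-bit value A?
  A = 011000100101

011000100101
1-bits at positions (from bit 0 = LSB): 0, 2, 5, 9, 10
Count = 5

Answer: 5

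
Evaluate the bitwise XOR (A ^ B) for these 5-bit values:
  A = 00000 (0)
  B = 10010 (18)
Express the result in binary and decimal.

Apply ^ to each column (1 where bits differ):
  00000
^ 10010
-------
  10010

Answer: 10010 (18)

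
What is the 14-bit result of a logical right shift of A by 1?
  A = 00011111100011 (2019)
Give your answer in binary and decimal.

Logical shift right by 1: drop the bottom 1 bit(s), prepend 1 zero(s) on the left.
  00011111100011  ->  keep [0001111110001], discard [1], prepend 0
= 00001111110001

Answer: 00001111110001 (1009)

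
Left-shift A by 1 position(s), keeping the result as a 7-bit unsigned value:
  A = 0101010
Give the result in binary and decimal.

Shift left by 1: drop the top 1 bit(s), append 1 zero(s) on the right.
  0101010  ->  discard [0], keep [101010], append 0
= 1010100

Answer: 1010100 (84)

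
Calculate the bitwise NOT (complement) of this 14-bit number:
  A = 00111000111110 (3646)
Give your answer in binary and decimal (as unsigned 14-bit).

Flip each bit (0->1, 1->0):
  00111000111110
  11000111000001

Answer: 11000111000001 (12737)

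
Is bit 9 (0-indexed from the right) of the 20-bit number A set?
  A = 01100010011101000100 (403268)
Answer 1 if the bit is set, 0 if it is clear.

Bit 9 is the 10th from the right.
  01100010011101000100
            ^
That bit is 1.

Answer: 1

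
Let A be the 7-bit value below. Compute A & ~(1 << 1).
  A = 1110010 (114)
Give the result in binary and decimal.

Mask = ~(1 << 1) = 1111101
Bit 1 of A is 1, so AND-ing with the mask clears it to 0.
  1110010
& 1111101
---------
  1110000

Answer: 1110000 (112)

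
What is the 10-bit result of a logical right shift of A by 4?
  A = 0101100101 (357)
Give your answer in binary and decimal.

Logical shift right by 4: drop the bottom 4 bit(s), prepend 4 zero(s) on the left.
  0101100101  ->  keep [010110], discard [0101], prepend 0000
= 0000010110

Answer: 0000010110 (22)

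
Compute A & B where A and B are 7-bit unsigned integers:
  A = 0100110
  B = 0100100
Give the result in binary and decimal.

Apply & to each column (1 only where both bits are 1):
  0100110
& 0100100
---------
  0100100

Answer: 0100100 (36)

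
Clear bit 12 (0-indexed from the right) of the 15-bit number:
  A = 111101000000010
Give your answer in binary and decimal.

Mask = ~(1 << 12) = 110111111111111
Bit 12 of A is 1, so AND-ing with the mask clears it to 0.
  111101000000010
& 110111111111111
-----------------
  110101000000010

Answer: 110101000000010 (27138)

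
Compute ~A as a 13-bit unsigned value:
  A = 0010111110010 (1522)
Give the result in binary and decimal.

Flip each bit (0->1, 1->0):
  0010111110010
  1101000001101

Answer: 1101000001101 (6669)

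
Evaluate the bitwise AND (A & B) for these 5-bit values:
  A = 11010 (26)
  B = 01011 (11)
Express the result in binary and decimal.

Apply & to each column (1 only where both bits are 1):
  11010
& 01011
-------
  01010

Answer: 01010 (10)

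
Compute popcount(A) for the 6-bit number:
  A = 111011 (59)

111011
1-bits at positions (from bit 0 = LSB): 0, 1, 3, 4, 5
Count = 5

Answer: 5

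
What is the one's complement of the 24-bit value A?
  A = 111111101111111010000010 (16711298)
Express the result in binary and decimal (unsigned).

Flip each bit (0->1, 1->0):
  111111101111111010000010
  000000010000000101111101

Answer: 000000010000000101111101 (65917)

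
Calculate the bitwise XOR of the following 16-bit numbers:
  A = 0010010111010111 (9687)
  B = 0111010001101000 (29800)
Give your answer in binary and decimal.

Apply ^ to each column (1 where bits differ):
  0010010111010111
^ 0111010001101000
------------------
  0101000110111111

Answer: 0101000110111111 (20927)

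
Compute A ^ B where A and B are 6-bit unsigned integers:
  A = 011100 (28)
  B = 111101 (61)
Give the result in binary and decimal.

Apply ^ to each column (1 where bits differ):
  011100
^ 111101
--------
  100001

Answer: 100001 (33)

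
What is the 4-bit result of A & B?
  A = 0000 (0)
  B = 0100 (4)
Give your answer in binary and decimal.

Apply & to each column (1 only where both bits are 1):
  0000
& 0100
------
  0000

Answer: 0000 (0)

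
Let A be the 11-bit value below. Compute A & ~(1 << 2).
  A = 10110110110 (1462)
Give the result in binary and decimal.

Mask = ~(1 << 2) = 11111111011
Bit 2 of A is 1, so AND-ing with the mask clears it to 0.
  10110110110
& 11111111011
-------------
  10110110010

Answer: 10110110010 (1458)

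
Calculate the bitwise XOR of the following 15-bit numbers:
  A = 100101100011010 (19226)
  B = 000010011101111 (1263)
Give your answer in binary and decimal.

Apply ^ to each column (1 where bits differ):
  100101100011010
^ 000010011101111
-----------------
  100111111110101

Answer: 100111111110101 (20469)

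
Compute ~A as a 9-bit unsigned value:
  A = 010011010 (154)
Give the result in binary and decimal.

Flip each bit (0->1, 1->0):
  010011010
  101100101

Answer: 101100101 (357)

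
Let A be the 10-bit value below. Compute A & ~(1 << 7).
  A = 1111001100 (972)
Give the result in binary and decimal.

Mask = ~(1 << 7) = 1101111111
Bit 7 of A is 1, so AND-ing with the mask clears it to 0.
  1111001100
& 1101111111
------------
  1101001100

Answer: 1101001100 (844)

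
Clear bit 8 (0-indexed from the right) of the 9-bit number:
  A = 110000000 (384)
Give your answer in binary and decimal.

Mask = ~(1 << 8) = 011111111
Bit 8 of A is 1, so AND-ing with the mask clears it to 0.
  110000000
& 011111111
-----------
  010000000

Answer: 010000000 (128)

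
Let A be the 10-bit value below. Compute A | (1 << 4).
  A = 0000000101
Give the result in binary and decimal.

Mask = 1 << 4 = 0000010000
Bit 4 of A is 0, so OR-ing with the mask flips it to 1.
  0000000101
| 0000010000
------------
  0000010101

Answer: 0000010101 (21)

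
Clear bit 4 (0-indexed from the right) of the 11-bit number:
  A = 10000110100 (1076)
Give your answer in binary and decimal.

Mask = ~(1 << 4) = 11111101111
Bit 4 of A is 1, so AND-ing with the mask clears it to 0.
  10000110100
& 11111101111
-------------
  10000100100

Answer: 10000100100 (1060)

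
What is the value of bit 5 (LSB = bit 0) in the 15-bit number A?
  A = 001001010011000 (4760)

Bit 5 is the 6th from the right.
  001001010011000
           ^
That bit is 0.

Answer: 0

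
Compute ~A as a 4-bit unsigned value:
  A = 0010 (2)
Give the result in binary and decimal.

Flip each bit (0->1, 1->0):
  0010
  1101

Answer: 1101 (13)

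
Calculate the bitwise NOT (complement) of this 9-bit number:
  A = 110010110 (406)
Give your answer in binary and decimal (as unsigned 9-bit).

Flip each bit (0->1, 1->0):
  110010110
  001101001

Answer: 001101001 (105)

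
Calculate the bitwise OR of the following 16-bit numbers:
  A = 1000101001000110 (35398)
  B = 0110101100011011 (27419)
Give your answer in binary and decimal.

Apply | to each column (1 where either bit is 1):
  1000101001000110
| 0110101100011011
------------------
  1110101101011111

Answer: 1110101101011111 (60255)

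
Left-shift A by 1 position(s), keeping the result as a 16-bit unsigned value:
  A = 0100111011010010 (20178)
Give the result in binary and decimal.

Shift left by 1: drop the top 1 bit(s), append 1 zero(s) on the right.
  0100111011010010  ->  discard [0], keep [100111011010010], append 0
= 1001110110100100

Answer: 1001110110100100 (40356)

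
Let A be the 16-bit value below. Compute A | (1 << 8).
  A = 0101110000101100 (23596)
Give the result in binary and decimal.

Mask = 1 << 8 = 0000000100000000
Bit 8 of A is 0, so OR-ing with the mask flips it to 1.
  0101110000101100
| 0000000100000000
------------------
  0101110100101100

Answer: 0101110100101100 (23852)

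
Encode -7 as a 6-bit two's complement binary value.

1. Binary of +7:  000111
2. Invert bits:     111000
3. Add 1:           111001

Answer: 111001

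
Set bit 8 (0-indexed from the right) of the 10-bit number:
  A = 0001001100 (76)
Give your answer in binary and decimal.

Mask = 1 << 8 = 0100000000
Bit 8 of A is 0, so OR-ing with the mask flips it to 1.
  0001001100
| 0100000000
------------
  0101001100

Answer: 0101001100 (332)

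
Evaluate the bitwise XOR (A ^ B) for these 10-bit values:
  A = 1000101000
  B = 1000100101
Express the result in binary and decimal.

Apply ^ to each column (1 where bits differ):
  1000101000
^ 1000100101
------------
  0000001101

Answer: 0000001101 (13)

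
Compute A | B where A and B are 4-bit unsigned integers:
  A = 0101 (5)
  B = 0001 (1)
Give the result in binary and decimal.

Apply | to each column (1 where either bit is 1):
  0101
| 0001
------
  0101

Answer: 0101 (5)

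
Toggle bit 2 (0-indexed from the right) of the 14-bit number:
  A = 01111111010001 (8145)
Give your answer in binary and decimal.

Mask = 1 << 2 = 00000000000100
Bit 2 of A is 0; XOR with the mask flips it to 1.
  01111111010001
^ 00000000000100
----------------
  01111111010101

Answer: 01111111010101 (8149)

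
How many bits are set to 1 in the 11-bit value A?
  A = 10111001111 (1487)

10111001111
1-bits at positions (from bit 0 = LSB): 0, 1, 2, 3, 6, 7, 8, 10
Count = 8

Answer: 8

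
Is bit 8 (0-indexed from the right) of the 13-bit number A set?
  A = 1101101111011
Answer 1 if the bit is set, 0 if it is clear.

Bit 8 is the 9th from the right.
  1101101111011
      ^
That bit is 1.

Answer: 1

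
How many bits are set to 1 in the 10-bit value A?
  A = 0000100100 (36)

0000100100
1-bits at positions (from bit 0 = LSB): 2, 5
Count = 2

Answer: 2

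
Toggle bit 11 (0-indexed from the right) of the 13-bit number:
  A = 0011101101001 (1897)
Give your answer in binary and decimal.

Mask = 1 << 11 = 0100000000000
Bit 11 of A is 0; XOR with the mask flips it to 1.
  0011101101001
^ 0100000000000
---------------
  0111101101001

Answer: 0111101101001 (3945)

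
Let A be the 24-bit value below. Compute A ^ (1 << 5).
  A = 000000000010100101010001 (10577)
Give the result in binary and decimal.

Mask = 1 << 5 = 000000000000000000100000
Bit 5 of A is 0; XOR with the mask flips it to 1.
  000000000010100101010001
^ 000000000000000000100000
--------------------------
  000000000010100101110001

Answer: 000000000010100101110001 (10609)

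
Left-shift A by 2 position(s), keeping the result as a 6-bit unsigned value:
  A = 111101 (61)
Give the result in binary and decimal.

Shift left by 2: drop the top 2 bit(s), append 2 zero(s) on the right.
  111101  ->  discard [11], keep [1101], append 00
= 110100

Answer: 110100 (52)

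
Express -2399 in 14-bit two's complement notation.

1. Binary of +2399:  00100101011111
2. Invert bits:     11011010100000
3. Add 1:           11011010100001

Answer: 11011010100001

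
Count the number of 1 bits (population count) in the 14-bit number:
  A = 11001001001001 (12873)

11001001001001
1-bits at positions (from bit 0 = LSB): 0, 3, 6, 9, 12, 13
Count = 6

Answer: 6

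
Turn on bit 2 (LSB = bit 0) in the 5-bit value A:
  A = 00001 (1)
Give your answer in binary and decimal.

Mask = 1 << 2 = 00100
Bit 2 of A is 0, so OR-ing with the mask flips it to 1.
  00001
| 00100
-------
  00101

Answer: 00101 (5)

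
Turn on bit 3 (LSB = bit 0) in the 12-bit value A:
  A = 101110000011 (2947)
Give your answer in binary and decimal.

Mask = 1 << 3 = 000000001000
Bit 3 of A is 0, so OR-ing with the mask flips it to 1.
  101110000011
| 000000001000
--------------
  101110001011

Answer: 101110001011 (2955)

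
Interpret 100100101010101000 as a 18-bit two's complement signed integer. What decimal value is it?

MSB is 1, so the value is negative. Find the magnitude:
1. Invert bits:  011011010101010111
2. Add 1:        011011010101011000  = 111960
3. Apply sign:   -111960

Answer: -111960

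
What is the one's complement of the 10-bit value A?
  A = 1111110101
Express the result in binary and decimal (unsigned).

Flip each bit (0->1, 1->0):
  1111110101
  0000001010

Answer: 0000001010 (10)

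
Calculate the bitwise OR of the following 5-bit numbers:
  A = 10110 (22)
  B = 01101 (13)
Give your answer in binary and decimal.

Apply | to each column (1 where either bit is 1):
  10110
| 01101
-------
  11111

Answer: 11111 (31)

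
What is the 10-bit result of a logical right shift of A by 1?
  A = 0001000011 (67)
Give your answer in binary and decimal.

Logical shift right by 1: drop the bottom 1 bit(s), prepend 1 zero(s) on the left.
  0001000011  ->  keep [000100001], discard [1], prepend 0
= 0000100001

Answer: 0000100001 (33)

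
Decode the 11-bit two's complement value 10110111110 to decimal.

MSB is 1, so the value is negative. Find the magnitude:
1. Invert bits:  01001000001
2. Add 1:        01001000010  = 578
3. Apply sign:   -578

Answer: -578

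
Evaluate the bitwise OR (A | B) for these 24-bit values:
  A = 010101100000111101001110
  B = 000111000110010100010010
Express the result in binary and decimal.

Apply | to each column (1 where either bit is 1):
  010101100000111101001110
| 000111000110010100010010
--------------------------
  010111100110111101011110

Answer: 010111100110111101011110 (6188894)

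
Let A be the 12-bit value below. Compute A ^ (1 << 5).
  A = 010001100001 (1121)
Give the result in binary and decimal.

Mask = 1 << 5 = 000000100000
Bit 5 of A is 1; XOR with the mask flips it to 0.
  010001100001
^ 000000100000
--------------
  010001000001

Answer: 010001000001 (1089)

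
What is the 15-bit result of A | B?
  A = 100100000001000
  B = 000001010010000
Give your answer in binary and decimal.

Apply | to each column (1 where either bit is 1):
  100100000001000
| 000001010010000
-----------------
  100101010011000

Answer: 100101010011000 (19096)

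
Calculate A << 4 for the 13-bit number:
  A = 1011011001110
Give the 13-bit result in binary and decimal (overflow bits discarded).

Shift left by 4: drop the top 4 bit(s), append 4 zero(s) on the right.
  1011011001110  ->  discard [1011], keep [011001110], append 0000
= 0110011100000

Answer: 0110011100000 (3296)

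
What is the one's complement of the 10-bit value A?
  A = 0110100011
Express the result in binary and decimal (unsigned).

Flip each bit (0->1, 1->0):
  0110100011
  1001011100

Answer: 1001011100 (604)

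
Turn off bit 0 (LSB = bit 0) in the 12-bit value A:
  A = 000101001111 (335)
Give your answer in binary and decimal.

Mask = ~(1 << 0) = 111111111110
Bit 0 of A is 1, so AND-ing with the mask clears it to 0.
  000101001111
& 111111111110
--------------
  000101001110

Answer: 000101001110 (334)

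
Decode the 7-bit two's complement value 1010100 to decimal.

MSB is 1, so the value is negative. Find the magnitude:
1. Invert bits:  0101011
2. Add 1:        0101100  = 44
3. Apply sign:   -44

Answer: -44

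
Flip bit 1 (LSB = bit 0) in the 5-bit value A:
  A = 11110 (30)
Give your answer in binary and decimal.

Mask = 1 << 1 = 00010
Bit 1 of A is 1; XOR with the mask flips it to 0.
  11110
^ 00010
-------
  11100

Answer: 11100 (28)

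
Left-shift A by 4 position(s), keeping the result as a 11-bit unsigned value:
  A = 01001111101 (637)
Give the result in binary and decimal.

Shift left by 4: drop the top 4 bit(s), append 4 zero(s) on the right.
  01001111101  ->  discard [0100], keep [1111101], append 0000
= 11111010000

Answer: 11111010000 (2000)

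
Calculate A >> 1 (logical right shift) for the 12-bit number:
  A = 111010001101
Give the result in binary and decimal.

Logical shift right by 1: drop the bottom 1 bit(s), prepend 1 zero(s) on the left.
  111010001101  ->  keep [11101000110], discard [1], prepend 0
= 011101000110

Answer: 011101000110 (1862)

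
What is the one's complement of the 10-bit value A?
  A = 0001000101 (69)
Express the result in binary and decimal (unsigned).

Flip each bit (0->1, 1->0):
  0001000101
  1110111010

Answer: 1110111010 (954)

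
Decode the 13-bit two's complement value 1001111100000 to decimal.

MSB is 1, so the value is negative. Find the magnitude:
1. Invert bits:  0110000011111
2. Add 1:        0110000100000  = 3104
3. Apply sign:   -3104

Answer: -3104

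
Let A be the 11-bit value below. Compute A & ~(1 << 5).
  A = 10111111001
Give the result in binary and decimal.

Mask = ~(1 << 5) = 11111011111
Bit 5 of A is 1, so AND-ing with the mask clears it to 0.
  10111111001
& 11111011111
-------------
  10111011001

Answer: 10111011001 (1497)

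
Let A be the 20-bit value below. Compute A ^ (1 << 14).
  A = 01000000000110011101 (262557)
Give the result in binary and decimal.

Mask = 1 << 14 = 00000100000000000000
Bit 14 of A is 0; XOR with the mask flips it to 1.
  01000000000110011101
^ 00000100000000000000
----------------------
  01000100000110011101

Answer: 01000100000110011101 (278941)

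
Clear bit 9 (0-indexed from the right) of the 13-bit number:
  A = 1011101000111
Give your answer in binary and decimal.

Mask = ~(1 << 9) = 1110111111111
Bit 9 of A is 1, so AND-ing with the mask clears it to 0.
  1011101000111
& 1110111111111
---------------
  1010101000111

Answer: 1010101000111 (5447)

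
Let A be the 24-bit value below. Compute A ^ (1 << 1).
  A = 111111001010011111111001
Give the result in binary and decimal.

Mask = 1 << 1 = 000000000000000000000010
Bit 1 of A is 0; XOR with the mask flips it to 1.
  111111001010011111111001
^ 000000000000000000000010
--------------------------
  111111001010011111111011

Answer: 111111001010011111111011 (16558075)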